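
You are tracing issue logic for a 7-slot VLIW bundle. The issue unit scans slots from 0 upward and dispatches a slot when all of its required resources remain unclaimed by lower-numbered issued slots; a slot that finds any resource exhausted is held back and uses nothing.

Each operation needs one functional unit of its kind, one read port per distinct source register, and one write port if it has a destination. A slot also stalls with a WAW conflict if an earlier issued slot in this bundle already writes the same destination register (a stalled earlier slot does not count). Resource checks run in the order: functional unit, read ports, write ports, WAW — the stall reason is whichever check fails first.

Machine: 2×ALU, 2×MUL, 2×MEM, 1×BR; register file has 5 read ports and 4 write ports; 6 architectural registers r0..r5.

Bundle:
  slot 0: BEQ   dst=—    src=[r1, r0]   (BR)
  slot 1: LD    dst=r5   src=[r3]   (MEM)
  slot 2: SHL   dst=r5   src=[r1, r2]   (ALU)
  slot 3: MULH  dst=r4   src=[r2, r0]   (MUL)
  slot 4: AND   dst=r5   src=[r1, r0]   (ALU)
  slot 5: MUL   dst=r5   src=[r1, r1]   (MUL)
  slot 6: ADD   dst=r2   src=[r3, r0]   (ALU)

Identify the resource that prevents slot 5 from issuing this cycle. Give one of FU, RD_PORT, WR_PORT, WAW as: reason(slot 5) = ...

reason(slot 5) = RD_PORT

slot 0 (BR): ISSUE — free A2,Mu2,Ld2,B0 rp3 wp4
slot 1 (MEM): ISSUE — free A2,Mu2,Ld1,B0 rp2 wp3
slot 2 (ALU): stall WAW — free A2,Mu2,Ld1,B0 rp2 wp3
slot 3 (MUL): ISSUE — free A2,Mu1,Ld1,B0 rp0 wp2
slot 4 (ALU): stall RD_PORT — free A2,Mu1,Ld1,B0 rp0 wp2
slot 5 (MUL): stall RD_PORT — free A2,Mu1,Ld1,B0 rp0 wp2
slot 6 (ALU): stall RD_PORT — free A2,Mu1,Ld1,B0 rp0 wp2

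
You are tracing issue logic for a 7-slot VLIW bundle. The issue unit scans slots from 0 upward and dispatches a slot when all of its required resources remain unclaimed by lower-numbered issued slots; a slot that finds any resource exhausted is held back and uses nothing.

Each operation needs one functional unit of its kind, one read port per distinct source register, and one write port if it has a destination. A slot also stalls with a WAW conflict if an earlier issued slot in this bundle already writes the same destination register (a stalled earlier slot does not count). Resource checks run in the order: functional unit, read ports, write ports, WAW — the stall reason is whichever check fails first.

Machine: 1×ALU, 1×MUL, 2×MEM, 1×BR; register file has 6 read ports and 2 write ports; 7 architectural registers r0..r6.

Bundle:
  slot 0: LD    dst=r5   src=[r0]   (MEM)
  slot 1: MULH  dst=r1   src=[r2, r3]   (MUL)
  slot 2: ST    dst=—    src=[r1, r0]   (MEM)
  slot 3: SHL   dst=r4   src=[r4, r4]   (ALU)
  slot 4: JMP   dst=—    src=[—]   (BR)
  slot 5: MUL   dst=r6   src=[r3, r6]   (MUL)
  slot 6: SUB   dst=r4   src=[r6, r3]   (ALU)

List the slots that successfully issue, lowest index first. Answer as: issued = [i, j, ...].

slot 0 (MEM): ISSUE — free A1,Mu1,Ld1,B1 rp5 wp1
slot 1 (MUL): ISSUE — free A1,Mu0,Ld1,B1 rp3 wp0
slot 2 (MEM): ISSUE — free A1,Mu0,Ld0,B1 rp1 wp0
slot 3 (ALU): stall WR_PORT — free A1,Mu0,Ld0,B1 rp1 wp0
slot 4 (BR): ISSUE — free A1,Mu0,Ld0,B0 rp1 wp0
slot 5 (MUL): stall FU — free A1,Mu0,Ld0,B0 rp1 wp0
slot 6 (ALU): stall RD_PORT — free A1,Mu0,Ld0,B0 rp1 wp0

issued = [0, 1, 2, 4]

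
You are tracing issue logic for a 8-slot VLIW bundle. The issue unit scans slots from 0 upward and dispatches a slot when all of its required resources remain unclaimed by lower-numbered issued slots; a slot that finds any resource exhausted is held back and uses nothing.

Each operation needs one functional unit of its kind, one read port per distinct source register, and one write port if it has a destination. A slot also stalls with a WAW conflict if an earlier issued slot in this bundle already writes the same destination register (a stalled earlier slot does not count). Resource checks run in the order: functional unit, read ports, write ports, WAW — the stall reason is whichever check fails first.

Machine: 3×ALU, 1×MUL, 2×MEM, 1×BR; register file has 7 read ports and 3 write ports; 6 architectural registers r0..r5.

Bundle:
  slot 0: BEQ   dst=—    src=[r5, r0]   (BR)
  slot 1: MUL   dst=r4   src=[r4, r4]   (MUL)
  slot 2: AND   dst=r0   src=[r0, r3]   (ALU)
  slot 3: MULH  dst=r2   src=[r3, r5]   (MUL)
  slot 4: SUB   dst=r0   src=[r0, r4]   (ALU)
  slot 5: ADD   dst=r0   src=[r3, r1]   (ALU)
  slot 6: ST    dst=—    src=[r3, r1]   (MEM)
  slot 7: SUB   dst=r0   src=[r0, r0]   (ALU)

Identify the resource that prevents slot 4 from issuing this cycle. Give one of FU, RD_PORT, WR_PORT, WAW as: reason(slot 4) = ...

reason(slot 4) = WAW

#0 BR src=r5,r0 dispatched  <A:3 Mu:1 Ld:2 B:0 rd:5 wr:3>
#1 MUL src=r4,r4 dispatched  <A:3 Mu:0 Ld:2 B:0 rd:4 wr:2>
#2 ALU src=r0,r3 dispatched  <A:2 Mu:0 Ld:2 B:0 rd:2 wr:1>
#3 MUL src=r3,r5 held:FU  <A:2 Mu:0 Ld:2 B:0 rd:2 wr:1>
#4 ALU src=r0,r4 held:WAW  <A:2 Mu:0 Ld:2 B:0 rd:2 wr:1>
#5 ALU src=r3,r1 held:WAW  <A:2 Mu:0 Ld:2 B:0 rd:2 wr:1>
#6 MEM src=r3,r1 dispatched  <A:2 Mu:0 Ld:1 B:0 rd:0 wr:1>
#7 ALU src=r0,r0 held:RD_PORT  <A:2 Mu:0 Ld:1 B:0 rd:0 wr:1>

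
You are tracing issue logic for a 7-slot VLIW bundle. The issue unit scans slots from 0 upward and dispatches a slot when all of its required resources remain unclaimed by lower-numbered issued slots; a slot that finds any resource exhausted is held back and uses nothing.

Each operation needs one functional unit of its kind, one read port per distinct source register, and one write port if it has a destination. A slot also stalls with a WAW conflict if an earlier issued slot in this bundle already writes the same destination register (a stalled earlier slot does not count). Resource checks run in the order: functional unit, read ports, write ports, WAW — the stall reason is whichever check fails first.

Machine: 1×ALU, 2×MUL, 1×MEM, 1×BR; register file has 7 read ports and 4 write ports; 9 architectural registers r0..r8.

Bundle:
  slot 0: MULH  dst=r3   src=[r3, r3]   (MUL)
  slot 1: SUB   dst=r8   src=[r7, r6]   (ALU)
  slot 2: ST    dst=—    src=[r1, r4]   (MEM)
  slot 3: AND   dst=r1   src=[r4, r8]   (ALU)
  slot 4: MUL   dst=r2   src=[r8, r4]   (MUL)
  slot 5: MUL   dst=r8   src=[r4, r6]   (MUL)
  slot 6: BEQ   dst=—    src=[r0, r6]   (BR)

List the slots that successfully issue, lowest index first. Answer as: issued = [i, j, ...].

issued = [0, 1, 2, 4]

#0 MUL src=r3,r3 dispatched  <A:1 Mu:1 Ld:1 B:1 rd:6 wr:3>
#1 ALU src=r7,r6 dispatched  <A:0 Mu:1 Ld:1 B:1 rd:4 wr:2>
#2 MEM src=r1,r4 dispatched  <A:0 Mu:1 Ld:0 B:1 rd:2 wr:2>
#3 ALU src=r4,r8 held:FU  <A:0 Mu:1 Ld:0 B:1 rd:2 wr:2>
#4 MUL src=r8,r4 dispatched  <A:0 Mu:0 Ld:0 B:1 rd:0 wr:1>
#5 MUL src=r4,r6 held:FU  <A:0 Mu:0 Ld:0 B:1 rd:0 wr:1>
#6 BR src=r0,r6 held:RD_PORT  <A:0 Mu:0 Ld:0 B:1 rd:0 wr:1>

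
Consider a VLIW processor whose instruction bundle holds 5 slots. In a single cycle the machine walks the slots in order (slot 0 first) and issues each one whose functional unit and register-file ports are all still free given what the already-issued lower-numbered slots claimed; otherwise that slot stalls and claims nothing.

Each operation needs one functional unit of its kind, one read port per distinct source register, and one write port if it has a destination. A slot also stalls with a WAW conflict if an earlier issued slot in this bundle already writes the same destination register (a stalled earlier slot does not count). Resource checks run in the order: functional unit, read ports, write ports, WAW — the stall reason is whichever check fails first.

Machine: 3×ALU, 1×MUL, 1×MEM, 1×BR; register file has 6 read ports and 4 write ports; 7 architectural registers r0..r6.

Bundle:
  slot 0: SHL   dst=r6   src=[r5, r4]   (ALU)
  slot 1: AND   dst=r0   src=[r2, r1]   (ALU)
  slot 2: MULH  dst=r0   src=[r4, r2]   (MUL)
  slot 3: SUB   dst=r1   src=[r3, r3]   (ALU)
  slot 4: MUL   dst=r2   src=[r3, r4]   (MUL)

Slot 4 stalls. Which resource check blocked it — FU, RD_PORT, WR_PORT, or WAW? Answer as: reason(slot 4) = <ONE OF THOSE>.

reason(slot 4) = RD_PORT

slot 0 (ALU): ISSUE — free A2,Mu1,Ld1,B1 rp4 wp3
slot 1 (ALU): ISSUE — free A1,Mu1,Ld1,B1 rp2 wp2
slot 2 (MUL): stall WAW — free A1,Mu1,Ld1,B1 rp2 wp2
slot 3 (ALU): ISSUE — free A0,Mu1,Ld1,B1 rp1 wp1
slot 4 (MUL): stall RD_PORT — free A0,Mu1,Ld1,B1 rp1 wp1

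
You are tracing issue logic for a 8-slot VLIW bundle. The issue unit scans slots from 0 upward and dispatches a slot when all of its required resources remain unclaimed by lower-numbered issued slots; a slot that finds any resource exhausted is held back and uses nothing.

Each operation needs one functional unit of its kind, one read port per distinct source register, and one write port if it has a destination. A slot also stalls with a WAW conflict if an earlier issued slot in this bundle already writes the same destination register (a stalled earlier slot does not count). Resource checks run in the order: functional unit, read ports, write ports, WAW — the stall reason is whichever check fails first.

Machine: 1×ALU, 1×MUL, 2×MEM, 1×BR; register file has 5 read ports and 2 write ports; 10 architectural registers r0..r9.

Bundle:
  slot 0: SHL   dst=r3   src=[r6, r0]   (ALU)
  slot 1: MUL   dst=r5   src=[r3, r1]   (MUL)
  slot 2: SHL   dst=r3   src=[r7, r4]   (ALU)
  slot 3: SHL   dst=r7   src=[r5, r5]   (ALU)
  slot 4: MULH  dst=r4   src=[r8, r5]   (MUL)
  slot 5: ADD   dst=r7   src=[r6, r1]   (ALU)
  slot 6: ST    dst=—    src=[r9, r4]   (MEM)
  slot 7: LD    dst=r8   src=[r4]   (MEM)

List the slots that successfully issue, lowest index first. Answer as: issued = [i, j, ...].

issued = [0, 1]

slot 0 (ALU): ISSUE — free A0,Mu1,Ld2,B1 rp3 wp1
slot 1 (MUL): ISSUE — free A0,Mu0,Ld2,B1 rp1 wp0
slot 2 (ALU): stall FU — free A0,Mu0,Ld2,B1 rp1 wp0
slot 3 (ALU): stall FU — free A0,Mu0,Ld2,B1 rp1 wp0
slot 4 (MUL): stall FU — free A0,Mu0,Ld2,B1 rp1 wp0
slot 5 (ALU): stall FU — free A0,Mu0,Ld2,B1 rp1 wp0
slot 6 (MEM): stall RD_PORT — free A0,Mu0,Ld2,B1 rp1 wp0
slot 7 (MEM): stall WR_PORT — free A0,Mu0,Ld2,B1 rp1 wp0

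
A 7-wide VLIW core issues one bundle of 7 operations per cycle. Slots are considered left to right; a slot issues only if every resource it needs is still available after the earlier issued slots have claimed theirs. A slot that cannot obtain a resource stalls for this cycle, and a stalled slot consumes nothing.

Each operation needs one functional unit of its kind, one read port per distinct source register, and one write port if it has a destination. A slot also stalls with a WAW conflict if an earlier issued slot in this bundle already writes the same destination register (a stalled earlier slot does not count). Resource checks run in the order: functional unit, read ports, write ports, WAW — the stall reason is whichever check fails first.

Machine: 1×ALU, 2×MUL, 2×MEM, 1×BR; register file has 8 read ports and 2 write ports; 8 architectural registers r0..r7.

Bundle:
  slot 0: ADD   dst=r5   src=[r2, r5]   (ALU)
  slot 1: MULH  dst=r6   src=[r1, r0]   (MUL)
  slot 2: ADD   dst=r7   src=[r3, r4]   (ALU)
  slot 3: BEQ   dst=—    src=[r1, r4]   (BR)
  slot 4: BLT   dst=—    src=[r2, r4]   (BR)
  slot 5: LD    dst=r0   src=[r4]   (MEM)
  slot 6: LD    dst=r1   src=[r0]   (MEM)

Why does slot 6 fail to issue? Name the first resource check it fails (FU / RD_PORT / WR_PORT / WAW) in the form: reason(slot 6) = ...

reason(slot 6) = WR_PORT

#0 ALU src=r2,r5 dispatched  <A:0 Mu:2 Ld:2 B:1 rd:6 wr:1>
#1 MUL src=r1,r0 dispatched  <A:0 Mu:1 Ld:2 B:1 rd:4 wr:0>
#2 ALU src=r3,r4 held:FU  <A:0 Mu:1 Ld:2 B:1 rd:4 wr:0>
#3 BR src=r1,r4 dispatched  <A:0 Mu:1 Ld:2 B:0 rd:2 wr:0>
#4 BR src=r2,r4 held:FU  <A:0 Mu:1 Ld:2 B:0 rd:2 wr:0>
#5 MEM src=r4 held:WR_PORT  <A:0 Mu:1 Ld:2 B:0 rd:2 wr:0>
#6 MEM src=r0 held:WR_PORT  <A:0 Mu:1 Ld:2 B:0 rd:2 wr:0>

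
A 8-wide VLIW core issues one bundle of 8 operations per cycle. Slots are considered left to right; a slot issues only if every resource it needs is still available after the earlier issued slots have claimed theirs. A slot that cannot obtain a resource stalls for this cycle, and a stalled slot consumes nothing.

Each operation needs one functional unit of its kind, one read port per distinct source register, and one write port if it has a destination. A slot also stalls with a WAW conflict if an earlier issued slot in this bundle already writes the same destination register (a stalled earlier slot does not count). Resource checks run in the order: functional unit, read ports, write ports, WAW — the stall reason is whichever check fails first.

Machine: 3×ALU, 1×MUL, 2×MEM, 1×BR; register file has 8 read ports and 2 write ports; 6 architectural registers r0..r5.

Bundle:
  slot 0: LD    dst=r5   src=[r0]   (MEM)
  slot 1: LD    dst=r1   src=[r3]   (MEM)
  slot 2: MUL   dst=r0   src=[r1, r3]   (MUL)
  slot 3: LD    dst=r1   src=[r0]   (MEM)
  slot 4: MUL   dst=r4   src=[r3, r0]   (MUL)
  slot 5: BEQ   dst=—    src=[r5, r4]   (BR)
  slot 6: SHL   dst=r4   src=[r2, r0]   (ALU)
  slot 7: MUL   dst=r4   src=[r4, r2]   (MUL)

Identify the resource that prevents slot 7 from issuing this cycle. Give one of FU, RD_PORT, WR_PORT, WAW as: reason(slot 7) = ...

reason(slot 7) = WR_PORT

  0. MEM→r5 ⇒ go  {3A/1Mu/1Ld/1B | 7r 1w}
  1. MEM→r1 ⇒ go  {3A/1Mu/0Ld/1B | 6r 0w}
  2. MUL→r0 ⇒ no(WR_PORT)  {3A/1Mu/0Ld/1B | 6r 0w}
  3. MEM→r1 ⇒ no(FU)  {3A/1Mu/0Ld/1B | 6r 0w}
  4. MUL→r4 ⇒ no(WR_PORT)  {3A/1Mu/0Ld/1B | 6r 0w}
  5. BR ⇒ go  {3A/1Mu/0Ld/0B | 4r 0w}
  6. ALU→r4 ⇒ no(WR_PORT)  {3A/1Mu/0Ld/0B | 4r 0w}
  7. MUL→r4 ⇒ no(WR_PORT)  {3A/1Mu/0Ld/0B | 4r 0w}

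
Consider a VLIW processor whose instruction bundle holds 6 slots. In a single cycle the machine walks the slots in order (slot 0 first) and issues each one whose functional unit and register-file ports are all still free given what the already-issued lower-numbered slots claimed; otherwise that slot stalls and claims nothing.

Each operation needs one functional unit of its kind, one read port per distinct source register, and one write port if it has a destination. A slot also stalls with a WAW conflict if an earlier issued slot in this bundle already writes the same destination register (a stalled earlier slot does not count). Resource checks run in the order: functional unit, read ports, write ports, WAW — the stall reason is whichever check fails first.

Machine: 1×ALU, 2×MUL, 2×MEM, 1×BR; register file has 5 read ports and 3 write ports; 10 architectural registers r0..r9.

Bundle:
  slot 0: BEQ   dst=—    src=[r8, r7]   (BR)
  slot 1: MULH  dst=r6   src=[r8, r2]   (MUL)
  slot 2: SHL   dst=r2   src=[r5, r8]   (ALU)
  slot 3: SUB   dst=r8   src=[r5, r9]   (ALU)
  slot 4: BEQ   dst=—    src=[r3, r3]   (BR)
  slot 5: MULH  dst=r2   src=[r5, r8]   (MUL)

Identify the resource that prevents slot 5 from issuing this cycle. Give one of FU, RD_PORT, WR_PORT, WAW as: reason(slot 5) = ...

[0] BR needs rd=2 wr=0: ok; after: ALU=1 MUL=2 MEM=2 BR=0, R=3, W=3
[1] MUL needs rd=2 wr=1: ok; after: ALU=1 MUL=1 MEM=2 BR=0, R=1, W=2
[2] ALU needs rd=2 wr=1: RD_PORT; after: ALU=1 MUL=1 MEM=2 BR=0, R=1, W=2
[3] ALU needs rd=2 wr=1: RD_PORT; after: ALU=1 MUL=1 MEM=2 BR=0, R=1, W=2
[4] BR needs rd=1 wr=0: FU; after: ALU=1 MUL=1 MEM=2 BR=0, R=1, W=2
[5] MUL needs rd=2 wr=1: RD_PORT; after: ALU=1 MUL=1 MEM=2 BR=0, R=1, W=2

reason(slot 5) = RD_PORT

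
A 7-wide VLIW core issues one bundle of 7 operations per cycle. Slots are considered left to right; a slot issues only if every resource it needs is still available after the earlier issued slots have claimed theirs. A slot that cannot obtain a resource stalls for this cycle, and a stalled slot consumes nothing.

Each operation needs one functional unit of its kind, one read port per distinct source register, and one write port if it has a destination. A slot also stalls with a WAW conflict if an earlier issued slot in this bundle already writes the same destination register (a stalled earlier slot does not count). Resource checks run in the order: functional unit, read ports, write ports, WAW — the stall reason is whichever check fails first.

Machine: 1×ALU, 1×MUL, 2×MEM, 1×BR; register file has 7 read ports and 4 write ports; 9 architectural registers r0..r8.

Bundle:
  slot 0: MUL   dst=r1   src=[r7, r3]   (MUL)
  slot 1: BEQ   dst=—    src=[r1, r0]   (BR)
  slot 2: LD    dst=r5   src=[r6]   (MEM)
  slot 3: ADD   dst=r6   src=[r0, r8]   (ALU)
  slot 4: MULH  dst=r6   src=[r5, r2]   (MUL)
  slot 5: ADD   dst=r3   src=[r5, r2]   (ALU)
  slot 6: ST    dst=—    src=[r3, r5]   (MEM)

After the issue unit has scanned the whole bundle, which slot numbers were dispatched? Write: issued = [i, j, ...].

issued = [0, 1, 2, 3]

[0] MUL needs rd=2 wr=1: ok; after: ALU=1 MUL=0 MEM=2 BR=1, R=5, W=3
[1] BR needs rd=2 wr=0: ok; after: ALU=1 MUL=0 MEM=2 BR=0, R=3, W=3
[2] MEM needs rd=1 wr=1: ok; after: ALU=1 MUL=0 MEM=1 BR=0, R=2, W=2
[3] ALU needs rd=2 wr=1: ok; after: ALU=0 MUL=0 MEM=1 BR=0, R=0, W=1
[4] MUL needs rd=2 wr=1: FU; after: ALU=0 MUL=0 MEM=1 BR=0, R=0, W=1
[5] ALU needs rd=2 wr=1: FU; after: ALU=0 MUL=0 MEM=1 BR=0, R=0, W=1
[6] MEM needs rd=2 wr=0: RD_PORT; after: ALU=0 MUL=0 MEM=1 BR=0, R=0, W=1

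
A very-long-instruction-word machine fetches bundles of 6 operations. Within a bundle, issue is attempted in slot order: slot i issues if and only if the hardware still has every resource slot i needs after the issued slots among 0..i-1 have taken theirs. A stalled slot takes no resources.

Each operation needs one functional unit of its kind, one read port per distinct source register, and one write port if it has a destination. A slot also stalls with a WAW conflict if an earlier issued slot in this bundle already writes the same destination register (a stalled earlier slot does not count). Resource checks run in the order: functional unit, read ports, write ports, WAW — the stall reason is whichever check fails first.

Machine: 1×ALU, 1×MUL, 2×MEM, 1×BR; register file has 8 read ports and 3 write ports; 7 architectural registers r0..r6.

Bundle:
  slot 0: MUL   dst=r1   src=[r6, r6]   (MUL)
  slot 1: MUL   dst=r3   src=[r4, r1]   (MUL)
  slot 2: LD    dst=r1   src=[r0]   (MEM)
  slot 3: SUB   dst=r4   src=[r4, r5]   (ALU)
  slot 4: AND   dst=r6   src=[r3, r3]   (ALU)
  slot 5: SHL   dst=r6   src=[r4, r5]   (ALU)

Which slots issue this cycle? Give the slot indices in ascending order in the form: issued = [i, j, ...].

issued = [0, 3]

slot 0 (MUL): ISSUE — free A1,Mu0,Ld2,B1 rp7 wp2
slot 1 (MUL): stall FU — free A1,Mu0,Ld2,B1 rp7 wp2
slot 2 (MEM): stall WAW — free A1,Mu0,Ld2,B1 rp7 wp2
slot 3 (ALU): ISSUE — free A0,Mu0,Ld2,B1 rp5 wp1
slot 4 (ALU): stall FU — free A0,Mu0,Ld2,B1 rp5 wp1
slot 5 (ALU): stall FU — free A0,Mu0,Ld2,B1 rp5 wp1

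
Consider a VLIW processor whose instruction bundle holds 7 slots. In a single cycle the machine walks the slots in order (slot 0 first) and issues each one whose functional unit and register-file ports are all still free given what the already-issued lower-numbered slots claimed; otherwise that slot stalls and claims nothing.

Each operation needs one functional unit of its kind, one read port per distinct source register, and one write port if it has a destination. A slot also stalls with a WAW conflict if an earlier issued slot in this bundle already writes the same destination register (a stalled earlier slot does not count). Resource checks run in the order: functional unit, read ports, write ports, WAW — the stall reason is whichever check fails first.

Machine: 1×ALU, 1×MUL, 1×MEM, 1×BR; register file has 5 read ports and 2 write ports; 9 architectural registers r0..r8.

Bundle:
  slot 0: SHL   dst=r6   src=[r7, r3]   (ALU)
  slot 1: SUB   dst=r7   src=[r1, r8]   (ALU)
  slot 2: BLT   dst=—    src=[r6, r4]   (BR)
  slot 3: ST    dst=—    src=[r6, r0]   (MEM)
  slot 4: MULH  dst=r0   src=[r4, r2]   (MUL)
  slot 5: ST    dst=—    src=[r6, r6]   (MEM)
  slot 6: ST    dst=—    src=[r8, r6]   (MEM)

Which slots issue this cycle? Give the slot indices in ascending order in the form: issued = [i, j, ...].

  0. ALU→r6 ⇒ go  {0A/1Mu/1Ld/1B | 3r 1w}
  1. ALU→r7 ⇒ no(FU)  {0A/1Mu/1Ld/1B | 3r 1w}
  2. BR ⇒ go  {0A/1Mu/1Ld/0B | 1r 1w}
  3. MEM ⇒ no(RD_PORT)  {0A/1Mu/1Ld/0B | 1r 1w}
  4. MUL→r0 ⇒ no(RD_PORT)  {0A/1Mu/1Ld/0B | 1r 1w}
  5. MEM ⇒ go  {0A/1Mu/0Ld/0B | 0r 1w}
  6. MEM ⇒ no(FU)  {0A/1Mu/0Ld/0B | 0r 1w}

issued = [0, 2, 5]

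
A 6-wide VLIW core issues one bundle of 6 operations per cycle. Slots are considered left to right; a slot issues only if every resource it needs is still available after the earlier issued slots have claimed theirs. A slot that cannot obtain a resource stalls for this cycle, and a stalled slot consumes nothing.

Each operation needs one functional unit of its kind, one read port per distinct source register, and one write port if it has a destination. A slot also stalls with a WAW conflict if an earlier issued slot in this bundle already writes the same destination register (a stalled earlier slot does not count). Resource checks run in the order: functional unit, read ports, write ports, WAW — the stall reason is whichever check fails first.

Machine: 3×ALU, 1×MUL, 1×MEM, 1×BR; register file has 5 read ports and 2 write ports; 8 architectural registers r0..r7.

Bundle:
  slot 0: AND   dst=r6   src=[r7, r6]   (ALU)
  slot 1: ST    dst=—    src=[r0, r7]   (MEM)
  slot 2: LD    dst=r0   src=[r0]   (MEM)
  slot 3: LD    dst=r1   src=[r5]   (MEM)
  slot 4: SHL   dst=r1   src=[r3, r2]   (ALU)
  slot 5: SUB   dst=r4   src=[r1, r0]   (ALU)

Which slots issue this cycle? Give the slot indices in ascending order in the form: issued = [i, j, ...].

issued = [0, 1]

#0 ALU src=r7,r6 dispatched  <A:2 Mu:1 Ld:1 B:1 rd:3 wr:1>
#1 MEM src=r0,r7 dispatched  <A:2 Mu:1 Ld:0 B:1 rd:1 wr:1>
#2 MEM src=r0 held:FU  <A:2 Mu:1 Ld:0 B:1 rd:1 wr:1>
#3 MEM src=r5 held:FU  <A:2 Mu:1 Ld:0 B:1 rd:1 wr:1>
#4 ALU src=r3,r2 held:RD_PORT  <A:2 Mu:1 Ld:0 B:1 rd:1 wr:1>
#5 ALU src=r1,r0 held:RD_PORT  <A:2 Mu:1 Ld:0 B:1 rd:1 wr:1>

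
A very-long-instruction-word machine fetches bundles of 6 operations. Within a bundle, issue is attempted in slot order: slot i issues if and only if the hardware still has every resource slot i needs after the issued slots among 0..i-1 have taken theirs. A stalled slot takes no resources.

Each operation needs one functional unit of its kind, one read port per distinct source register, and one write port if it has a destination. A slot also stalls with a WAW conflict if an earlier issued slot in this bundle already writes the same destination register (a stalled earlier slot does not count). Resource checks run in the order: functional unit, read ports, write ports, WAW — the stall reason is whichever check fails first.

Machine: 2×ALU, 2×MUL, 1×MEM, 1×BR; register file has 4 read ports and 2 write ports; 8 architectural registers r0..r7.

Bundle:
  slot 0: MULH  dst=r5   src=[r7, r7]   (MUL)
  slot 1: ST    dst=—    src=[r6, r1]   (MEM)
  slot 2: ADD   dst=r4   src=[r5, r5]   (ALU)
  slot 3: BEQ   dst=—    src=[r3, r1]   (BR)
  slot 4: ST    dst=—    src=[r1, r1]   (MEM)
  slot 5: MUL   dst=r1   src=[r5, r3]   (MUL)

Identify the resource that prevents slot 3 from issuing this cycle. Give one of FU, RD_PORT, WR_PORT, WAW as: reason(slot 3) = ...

[0] MUL needs rd=1 wr=1: ok; after: ALU=2 MUL=1 MEM=1 BR=1, R=3, W=1
[1] MEM needs rd=2 wr=0: ok; after: ALU=2 MUL=1 MEM=0 BR=1, R=1, W=1
[2] ALU needs rd=1 wr=1: ok; after: ALU=1 MUL=1 MEM=0 BR=1, R=0, W=0
[3] BR needs rd=2 wr=0: RD_PORT; after: ALU=1 MUL=1 MEM=0 BR=1, R=0, W=0
[4] MEM needs rd=1 wr=0: FU; after: ALU=1 MUL=1 MEM=0 BR=1, R=0, W=0
[5] MUL needs rd=2 wr=1: RD_PORT; after: ALU=1 MUL=1 MEM=0 BR=1, R=0, W=0

reason(slot 3) = RD_PORT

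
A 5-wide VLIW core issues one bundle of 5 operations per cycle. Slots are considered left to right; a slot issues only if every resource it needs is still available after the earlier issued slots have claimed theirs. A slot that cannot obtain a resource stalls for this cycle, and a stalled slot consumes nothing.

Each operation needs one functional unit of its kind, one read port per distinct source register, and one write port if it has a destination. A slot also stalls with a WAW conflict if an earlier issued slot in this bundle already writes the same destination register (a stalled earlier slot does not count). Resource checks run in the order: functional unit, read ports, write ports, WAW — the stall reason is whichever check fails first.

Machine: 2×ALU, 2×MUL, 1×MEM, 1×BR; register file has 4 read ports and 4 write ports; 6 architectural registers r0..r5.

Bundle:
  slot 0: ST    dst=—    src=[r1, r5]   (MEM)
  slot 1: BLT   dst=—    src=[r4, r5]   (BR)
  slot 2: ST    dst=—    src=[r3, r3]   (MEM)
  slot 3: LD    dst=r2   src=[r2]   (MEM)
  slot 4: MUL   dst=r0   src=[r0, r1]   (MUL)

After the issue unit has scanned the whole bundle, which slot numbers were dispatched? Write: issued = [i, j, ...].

(0) want 1×MEM +2rd +0wr — yes → AL2|MU2|ME0|BR1|rd2|wr4
(1) want 1×BR +2rd +0wr — yes → AL2|MU2|ME0|BR0|rd0|wr4
(2) want 1×MEM +1rd +0wr — FU → AL2|MU2|ME0|BR0|rd0|wr4
(3) want 1×MEM +1rd +1wr — FU → AL2|MU2|ME0|BR0|rd0|wr4
(4) want 1×MUL +2rd +1wr — RD_PORT → AL2|MU2|ME0|BR0|rd0|wr4

issued = [0, 1]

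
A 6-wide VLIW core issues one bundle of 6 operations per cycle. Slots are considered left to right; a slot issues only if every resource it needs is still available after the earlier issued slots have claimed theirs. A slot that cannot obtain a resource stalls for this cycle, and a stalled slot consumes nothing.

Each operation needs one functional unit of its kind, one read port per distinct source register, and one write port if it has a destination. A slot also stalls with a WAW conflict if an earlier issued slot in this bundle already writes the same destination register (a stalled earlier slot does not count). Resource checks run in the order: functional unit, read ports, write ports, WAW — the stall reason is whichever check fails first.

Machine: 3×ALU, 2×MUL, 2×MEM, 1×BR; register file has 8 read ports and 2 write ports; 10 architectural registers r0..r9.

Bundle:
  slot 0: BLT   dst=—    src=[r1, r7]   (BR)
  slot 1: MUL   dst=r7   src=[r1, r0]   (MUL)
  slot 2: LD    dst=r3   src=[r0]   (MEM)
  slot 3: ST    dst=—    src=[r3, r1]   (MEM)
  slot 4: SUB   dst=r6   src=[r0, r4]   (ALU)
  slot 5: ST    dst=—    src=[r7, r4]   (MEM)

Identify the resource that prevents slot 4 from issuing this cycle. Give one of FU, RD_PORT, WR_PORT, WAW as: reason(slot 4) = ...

reason(slot 4) = RD_PORT

(0) want 1×BR +2rd +0wr — yes → AL3|MU2|ME2|BR0|rd6|wr2
(1) want 1×MUL +2rd +1wr — yes → AL3|MU1|ME2|BR0|rd4|wr1
(2) want 1×MEM +1rd +1wr — yes → AL3|MU1|ME1|BR0|rd3|wr0
(3) want 1×MEM +2rd +0wr — yes → AL3|MU1|ME0|BR0|rd1|wr0
(4) want 1×ALU +2rd +1wr — RD_PORT → AL3|MU1|ME0|BR0|rd1|wr0
(5) want 1×MEM +2rd +0wr — FU → AL3|MU1|ME0|BR0|rd1|wr0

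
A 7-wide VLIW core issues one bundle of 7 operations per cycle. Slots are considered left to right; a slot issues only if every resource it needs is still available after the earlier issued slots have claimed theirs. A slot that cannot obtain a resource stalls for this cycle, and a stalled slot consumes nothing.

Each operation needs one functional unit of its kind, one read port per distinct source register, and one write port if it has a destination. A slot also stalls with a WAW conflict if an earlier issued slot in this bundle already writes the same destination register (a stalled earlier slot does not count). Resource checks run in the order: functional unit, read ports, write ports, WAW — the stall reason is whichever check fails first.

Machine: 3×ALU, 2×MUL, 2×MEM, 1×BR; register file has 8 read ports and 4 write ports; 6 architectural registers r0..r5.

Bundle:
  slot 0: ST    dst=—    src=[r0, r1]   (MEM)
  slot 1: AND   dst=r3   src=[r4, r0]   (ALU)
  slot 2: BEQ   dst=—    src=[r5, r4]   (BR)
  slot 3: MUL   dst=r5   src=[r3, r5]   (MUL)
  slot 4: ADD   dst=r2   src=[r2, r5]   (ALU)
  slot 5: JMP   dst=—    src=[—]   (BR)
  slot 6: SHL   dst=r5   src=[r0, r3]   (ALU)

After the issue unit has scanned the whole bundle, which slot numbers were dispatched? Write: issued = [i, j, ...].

#0 MEM src=r0,r1 dispatched  <A:3 Mu:2 Ld:1 B:1 rd:6 wr:4>
#1 ALU src=r4,r0 dispatched  <A:2 Mu:2 Ld:1 B:1 rd:4 wr:3>
#2 BR src=r5,r4 dispatched  <A:2 Mu:2 Ld:1 B:0 rd:2 wr:3>
#3 MUL src=r3,r5 dispatched  <A:2 Mu:1 Ld:1 B:0 rd:0 wr:2>
#4 ALU src=r2,r5 held:RD_PORT  <A:2 Mu:1 Ld:1 B:0 rd:0 wr:2>
#5 BR src=- held:FU  <A:2 Mu:1 Ld:1 B:0 rd:0 wr:2>
#6 ALU src=r0,r3 held:RD_PORT  <A:2 Mu:1 Ld:1 B:0 rd:0 wr:2>

issued = [0, 1, 2, 3]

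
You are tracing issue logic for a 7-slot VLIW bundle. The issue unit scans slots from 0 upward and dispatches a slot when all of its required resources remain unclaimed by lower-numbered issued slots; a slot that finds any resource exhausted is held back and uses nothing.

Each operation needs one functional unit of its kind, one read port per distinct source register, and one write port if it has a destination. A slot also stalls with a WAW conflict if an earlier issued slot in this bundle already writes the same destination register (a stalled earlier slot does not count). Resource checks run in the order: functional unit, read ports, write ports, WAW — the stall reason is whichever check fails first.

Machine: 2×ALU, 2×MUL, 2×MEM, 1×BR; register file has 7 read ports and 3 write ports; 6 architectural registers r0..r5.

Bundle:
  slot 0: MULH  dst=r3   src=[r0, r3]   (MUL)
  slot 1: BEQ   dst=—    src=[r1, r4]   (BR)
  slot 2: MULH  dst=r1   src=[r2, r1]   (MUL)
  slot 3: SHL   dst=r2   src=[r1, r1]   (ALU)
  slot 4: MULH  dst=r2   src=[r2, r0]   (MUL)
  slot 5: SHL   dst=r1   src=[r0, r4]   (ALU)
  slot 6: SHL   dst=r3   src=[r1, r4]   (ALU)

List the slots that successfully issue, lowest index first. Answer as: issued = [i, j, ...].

(0) want 1×MUL +2rd +1wr — yes → AL2|MU1|ME2|BR1|rd5|wr2
(1) want 1×BR +2rd +0wr — yes → AL2|MU1|ME2|BR0|rd3|wr2
(2) want 1×MUL +2rd +1wr — yes → AL2|MU0|ME2|BR0|rd1|wr1
(3) want 1×ALU +1rd +1wr — yes → AL1|MU0|ME2|BR0|rd0|wr0
(4) want 1×MUL +2rd +1wr — FU → AL1|MU0|ME2|BR0|rd0|wr0
(5) want 1×ALU +2rd +1wr — RD_PORT → AL1|MU0|ME2|BR0|rd0|wr0
(6) want 1×ALU +2rd +1wr — RD_PORT → AL1|MU0|ME2|BR0|rd0|wr0

issued = [0, 1, 2, 3]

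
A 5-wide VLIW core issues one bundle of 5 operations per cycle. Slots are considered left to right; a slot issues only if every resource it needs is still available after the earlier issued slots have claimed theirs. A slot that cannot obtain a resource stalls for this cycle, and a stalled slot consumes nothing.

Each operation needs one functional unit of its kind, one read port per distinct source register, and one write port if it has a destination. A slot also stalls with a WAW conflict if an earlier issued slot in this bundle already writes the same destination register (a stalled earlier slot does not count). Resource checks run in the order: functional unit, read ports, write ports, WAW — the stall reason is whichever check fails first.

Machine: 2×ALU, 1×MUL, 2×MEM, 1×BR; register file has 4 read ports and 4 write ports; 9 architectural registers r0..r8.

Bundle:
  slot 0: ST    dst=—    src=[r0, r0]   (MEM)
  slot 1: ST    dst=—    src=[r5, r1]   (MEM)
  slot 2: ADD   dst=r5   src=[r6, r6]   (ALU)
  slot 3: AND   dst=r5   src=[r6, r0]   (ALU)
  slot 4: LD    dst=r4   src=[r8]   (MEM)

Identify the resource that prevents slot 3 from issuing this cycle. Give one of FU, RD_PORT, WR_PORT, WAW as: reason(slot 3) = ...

  0. MEM ⇒ go  {2A/1Mu/1Ld/1B | 3r 4w}
  1. MEM ⇒ go  {2A/1Mu/0Ld/1B | 1r 4w}
  2. ALU→r5 ⇒ go  {1A/1Mu/0Ld/1B | 0r 3w}
  3. ALU→r5 ⇒ no(RD_PORT)  {1A/1Mu/0Ld/1B | 0r 3w}
  4. MEM→r4 ⇒ no(FU)  {1A/1Mu/0Ld/1B | 0r 3w}

reason(slot 3) = RD_PORT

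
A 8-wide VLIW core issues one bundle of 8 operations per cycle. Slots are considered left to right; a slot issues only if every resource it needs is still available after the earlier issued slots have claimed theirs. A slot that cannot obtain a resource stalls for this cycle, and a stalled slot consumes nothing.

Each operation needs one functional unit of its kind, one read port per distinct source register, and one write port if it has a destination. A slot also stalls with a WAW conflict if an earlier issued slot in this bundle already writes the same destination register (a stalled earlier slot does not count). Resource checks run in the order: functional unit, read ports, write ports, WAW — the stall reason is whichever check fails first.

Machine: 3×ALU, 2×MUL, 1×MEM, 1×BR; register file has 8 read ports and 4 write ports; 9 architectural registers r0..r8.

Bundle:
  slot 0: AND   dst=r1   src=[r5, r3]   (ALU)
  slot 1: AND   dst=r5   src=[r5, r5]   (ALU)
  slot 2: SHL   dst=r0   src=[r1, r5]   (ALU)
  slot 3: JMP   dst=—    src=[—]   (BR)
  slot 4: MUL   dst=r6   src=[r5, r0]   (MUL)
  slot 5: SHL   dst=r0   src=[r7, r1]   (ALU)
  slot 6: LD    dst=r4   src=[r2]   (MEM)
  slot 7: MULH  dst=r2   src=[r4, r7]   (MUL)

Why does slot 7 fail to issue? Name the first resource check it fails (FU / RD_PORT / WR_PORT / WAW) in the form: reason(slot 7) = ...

reason(slot 7) = RD_PORT

slot 0 (ALU): ISSUE — free A2,Mu2,Ld1,B1 rp6 wp3
slot 1 (ALU): ISSUE — free A1,Mu2,Ld1,B1 rp5 wp2
slot 2 (ALU): ISSUE — free A0,Mu2,Ld1,B1 rp3 wp1
slot 3 (BR): ISSUE — free A0,Mu2,Ld1,B0 rp3 wp1
slot 4 (MUL): ISSUE — free A0,Mu1,Ld1,B0 rp1 wp0
slot 5 (ALU): stall FU — free A0,Mu1,Ld1,B0 rp1 wp0
slot 6 (MEM): stall WR_PORT — free A0,Mu1,Ld1,B0 rp1 wp0
slot 7 (MUL): stall RD_PORT — free A0,Mu1,Ld1,B0 rp1 wp0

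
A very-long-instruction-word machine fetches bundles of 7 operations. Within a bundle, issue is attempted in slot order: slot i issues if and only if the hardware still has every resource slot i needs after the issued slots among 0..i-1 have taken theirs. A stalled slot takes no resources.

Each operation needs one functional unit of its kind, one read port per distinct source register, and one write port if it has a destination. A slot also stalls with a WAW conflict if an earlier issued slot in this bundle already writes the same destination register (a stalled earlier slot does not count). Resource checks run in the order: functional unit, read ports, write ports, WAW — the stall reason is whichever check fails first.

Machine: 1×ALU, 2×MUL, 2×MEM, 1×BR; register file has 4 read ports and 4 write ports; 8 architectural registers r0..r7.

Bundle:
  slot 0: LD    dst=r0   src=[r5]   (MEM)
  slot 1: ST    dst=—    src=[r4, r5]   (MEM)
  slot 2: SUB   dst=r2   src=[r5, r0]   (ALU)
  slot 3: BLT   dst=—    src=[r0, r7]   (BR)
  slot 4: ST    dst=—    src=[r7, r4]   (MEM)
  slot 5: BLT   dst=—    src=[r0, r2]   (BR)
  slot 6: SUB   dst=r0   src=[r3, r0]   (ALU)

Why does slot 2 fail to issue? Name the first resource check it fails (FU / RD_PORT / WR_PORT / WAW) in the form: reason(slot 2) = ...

#0 MEM src=r5 dispatched  <A:1 Mu:2 Ld:1 B:1 rd:3 wr:3>
#1 MEM src=r4,r5 dispatched  <A:1 Mu:2 Ld:0 B:1 rd:1 wr:3>
#2 ALU src=r5,r0 held:RD_PORT  <A:1 Mu:2 Ld:0 B:1 rd:1 wr:3>
#3 BR src=r0,r7 held:RD_PORT  <A:1 Mu:2 Ld:0 B:1 rd:1 wr:3>
#4 MEM src=r7,r4 held:FU  <A:1 Mu:2 Ld:0 B:1 rd:1 wr:3>
#5 BR src=r0,r2 held:RD_PORT  <A:1 Mu:2 Ld:0 B:1 rd:1 wr:3>
#6 ALU src=r3,r0 held:RD_PORT  <A:1 Mu:2 Ld:0 B:1 rd:1 wr:3>

reason(slot 2) = RD_PORT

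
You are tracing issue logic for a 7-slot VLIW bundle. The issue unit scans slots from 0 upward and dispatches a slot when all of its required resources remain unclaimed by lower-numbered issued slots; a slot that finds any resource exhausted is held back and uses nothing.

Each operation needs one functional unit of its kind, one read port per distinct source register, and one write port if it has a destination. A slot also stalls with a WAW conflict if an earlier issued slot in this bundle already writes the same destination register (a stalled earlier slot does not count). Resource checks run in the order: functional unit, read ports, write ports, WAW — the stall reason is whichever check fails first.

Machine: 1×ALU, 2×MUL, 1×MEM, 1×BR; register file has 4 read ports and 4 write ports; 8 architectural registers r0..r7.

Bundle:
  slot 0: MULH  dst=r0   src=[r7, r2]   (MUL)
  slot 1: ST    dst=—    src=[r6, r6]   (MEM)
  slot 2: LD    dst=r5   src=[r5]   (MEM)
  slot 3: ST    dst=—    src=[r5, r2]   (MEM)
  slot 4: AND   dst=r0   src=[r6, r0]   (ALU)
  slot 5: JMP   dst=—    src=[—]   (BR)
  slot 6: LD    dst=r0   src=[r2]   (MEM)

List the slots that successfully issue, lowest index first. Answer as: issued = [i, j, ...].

  0. MUL→r0 ⇒ go  {1A/1Mu/1Ld/1B | 2r 3w}
  1. MEM ⇒ go  {1A/1Mu/0Ld/1B | 1r 3w}
  2. MEM→r5 ⇒ no(FU)  {1A/1Mu/0Ld/1B | 1r 3w}
  3. MEM ⇒ no(FU)  {1A/1Mu/0Ld/1B | 1r 3w}
  4. ALU→r0 ⇒ no(RD_PORT)  {1A/1Mu/0Ld/1B | 1r 3w}
  5. BR ⇒ go  {1A/1Mu/0Ld/0B | 1r 3w}
  6. MEM→r0 ⇒ no(FU)  {1A/1Mu/0Ld/0B | 1r 3w}

issued = [0, 1, 5]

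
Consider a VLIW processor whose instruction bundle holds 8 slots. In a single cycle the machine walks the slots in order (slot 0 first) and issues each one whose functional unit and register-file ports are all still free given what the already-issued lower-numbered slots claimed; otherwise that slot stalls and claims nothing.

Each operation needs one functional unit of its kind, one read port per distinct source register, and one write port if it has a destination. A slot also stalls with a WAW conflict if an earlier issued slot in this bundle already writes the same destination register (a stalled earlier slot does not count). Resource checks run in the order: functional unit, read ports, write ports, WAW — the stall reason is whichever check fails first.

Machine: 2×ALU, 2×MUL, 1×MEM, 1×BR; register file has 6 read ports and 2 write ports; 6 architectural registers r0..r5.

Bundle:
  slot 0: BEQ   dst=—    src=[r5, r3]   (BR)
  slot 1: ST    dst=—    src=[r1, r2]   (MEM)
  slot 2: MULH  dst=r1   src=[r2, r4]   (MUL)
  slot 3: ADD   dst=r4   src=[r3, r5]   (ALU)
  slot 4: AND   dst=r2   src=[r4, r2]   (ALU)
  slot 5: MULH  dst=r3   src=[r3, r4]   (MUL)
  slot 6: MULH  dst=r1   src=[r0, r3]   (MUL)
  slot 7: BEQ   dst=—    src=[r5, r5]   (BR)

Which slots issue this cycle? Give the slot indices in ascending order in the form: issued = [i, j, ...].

issued = [0, 1, 2]

  0. BR ⇒ go  {2A/2Mu/1Ld/0B | 4r 2w}
  1. MEM ⇒ go  {2A/2Mu/0Ld/0B | 2r 2w}
  2. MUL→r1 ⇒ go  {2A/1Mu/0Ld/0B | 0r 1w}
  3. ALU→r4 ⇒ no(RD_PORT)  {2A/1Mu/0Ld/0B | 0r 1w}
  4. ALU→r2 ⇒ no(RD_PORT)  {2A/1Mu/0Ld/0B | 0r 1w}
  5. MUL→r3 ⇒ no(RD_PORT)  {2A/1Mu/0Ld/0B | 0r 1w}
  6. MUL→r1 ⇒ no(RD_PORT)  {2A/1Mu/0Ld/0B | 0r 1w}
  7. BR ⇒ no(FU)  {2A/1Mu/0Ld/0B | 0r 1w}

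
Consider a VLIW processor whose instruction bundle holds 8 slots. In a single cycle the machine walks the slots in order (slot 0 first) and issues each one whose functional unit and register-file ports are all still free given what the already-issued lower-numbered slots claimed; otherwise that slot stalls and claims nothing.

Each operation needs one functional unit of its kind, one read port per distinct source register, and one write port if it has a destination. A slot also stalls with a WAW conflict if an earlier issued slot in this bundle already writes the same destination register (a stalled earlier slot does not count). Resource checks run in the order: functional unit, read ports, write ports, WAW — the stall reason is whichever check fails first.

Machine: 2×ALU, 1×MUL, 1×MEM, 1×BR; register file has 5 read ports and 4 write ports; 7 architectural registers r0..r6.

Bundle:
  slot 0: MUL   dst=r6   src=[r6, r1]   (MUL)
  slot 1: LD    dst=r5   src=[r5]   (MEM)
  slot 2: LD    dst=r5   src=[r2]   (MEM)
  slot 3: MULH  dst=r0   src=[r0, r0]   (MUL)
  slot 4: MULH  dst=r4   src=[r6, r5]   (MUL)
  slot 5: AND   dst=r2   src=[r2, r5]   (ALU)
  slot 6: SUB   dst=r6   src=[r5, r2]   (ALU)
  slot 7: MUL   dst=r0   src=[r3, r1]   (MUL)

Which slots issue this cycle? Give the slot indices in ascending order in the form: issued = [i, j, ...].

  0. MUL→r6 ⇒ go  {2A/0Mu/1Ld/1B | 3r 3w}
  1. MEM→r5 ⇒ go  {2A/0Mu/0Ld/1B | 2r 2w}
  2. MEM→r5 ⇒ no(FU)  {2A/0Mu/0Ld/1B | 2r 2w}
  3. MUL→r0 ⇒ no(FU)  {2A/0Mu/0Ld/1B | 2r 2w}
  4. MUL→r4 ⇒ no(FU)  {2A/0Mu/0Ld/1B | 2r 2w}
  5. ALU→r2 ⇒ go  {1A/0Mu/0Ld/1B | 0r 1w}
  6. ALU→r6 ⇒ no(RD_PORT)  {1A/0Mu/0Ld/1B | 0r 1w}
  7. MUL→r0 ⇒ no(FU)  {1A/0Mu/0Ld/1B | 0r 1w}

issued = [0, 1, 5]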